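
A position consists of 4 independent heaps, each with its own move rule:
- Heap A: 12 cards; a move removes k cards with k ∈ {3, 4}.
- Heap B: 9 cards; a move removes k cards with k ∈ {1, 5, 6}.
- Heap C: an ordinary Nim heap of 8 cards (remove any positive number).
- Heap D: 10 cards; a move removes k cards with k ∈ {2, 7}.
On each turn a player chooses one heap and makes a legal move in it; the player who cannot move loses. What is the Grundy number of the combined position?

For heap A, compute g(0), g(1), … with moves {3, 4}:
g(0) = mex{} = 0
g(1) = mex{} = 0
g(2) = mex{} = 0
g(3) = mex{0} = 1
g(4) = mex{0} = 1
g(5) = mex{0} = 1
g(6) = mex{0,1} = 2
g(7) = mex{1} = 0
g(8) = mex{1} = 0
g(9) = mex{1,2} = 0
g(10) = mex{0,2} = 1
g(11) = mex{0} = 1
g(12) = mex{0} = 1
So g(12) = 1.
Grundy values for heap B (subtraction set {1, 5, 6}):
k:     0  1  2  3  4  5  6  7  8  9
g(k):  0  1  0  1  0  1  2  3  2  3
So g(9) = 3.
Heap C is a plain Nim heap of size 8, so its Grundy value is 8.
For heap D, compute g(0), g(1), … with moves {2, 7}:
k:     0  1  2  3  4  5  6  7  8  9 10
g(k):  0  0  1  1  0  0  1  1  2  0  0
So g(10) = 0.
The value of a disjunctive sum is the nim-sum of the parts.
Combined value = 1 XOR 3 XOR 8 XOR 0 = 10.

10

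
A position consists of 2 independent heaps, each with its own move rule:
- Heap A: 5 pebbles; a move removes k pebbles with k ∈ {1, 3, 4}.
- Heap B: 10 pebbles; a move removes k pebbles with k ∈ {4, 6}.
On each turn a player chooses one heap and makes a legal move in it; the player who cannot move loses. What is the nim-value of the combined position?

Grundy values for heap A (subtraction set {1, 3, 4}):
g(0) = mex{} = 0
g(1) = mex{0} = 1
g(2) = mex{1} = 0
g(3) = mex{0} = 1
g(4) = mex{0,1} = 2
g(5) = mex{0,1,2} = 3
So g(5) = 3.
For heap B, compute g(0), g(1), … with moves {4, 6}:
k:     0  1  2  3  4  5  6  7  8  9 10
g(k):  0  0  0  0  1  1  1  1  2  2  0
So g(10) = 0.
The value of a disjunctive sum is the nim-sum of the parts.
Combined value = 3 XOR 0 = 3.

3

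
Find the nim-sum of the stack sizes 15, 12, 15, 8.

4

Compute the nim-sum pairwise:
15 ^ 12 = 3
3 ^ 15 = 12
12 ^ 8 = 4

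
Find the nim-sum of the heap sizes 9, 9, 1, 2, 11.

8

Compute the nim-sum pairwise:
9 ^ 9 = 0
0 ^ 1 = 1
1 ^ 2 = 3
3 ^ 11 = 8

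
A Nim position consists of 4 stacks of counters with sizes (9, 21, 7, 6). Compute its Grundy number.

In binary:
  01001  (9)
  10101  (21)
  00111  (7)
  00110  (6)
  -----
  11101  (29)

29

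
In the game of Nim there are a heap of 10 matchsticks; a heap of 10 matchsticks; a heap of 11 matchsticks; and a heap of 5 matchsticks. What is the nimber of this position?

Nim-sum: 10 XOR 10 XOR 11 XOR 5 = 14.

14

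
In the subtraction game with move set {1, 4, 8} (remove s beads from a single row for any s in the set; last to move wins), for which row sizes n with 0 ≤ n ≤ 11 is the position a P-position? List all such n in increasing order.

Build the Grundy sequence with g(k) = mex{g(k−s) : s ∈ {1, 4, 8}, s ≤ k}:
g(0) = mex{} = 0
g(1) = mex{0} = 1
g(2) = mex{1} = 0
g(3) = mex{0} = 1
g(4) = mex{0,1} = 2
g(5) = mex{1,2} = 0
g(6) = mex{0} = 1
g(7) = mex{1} = 0
g(8) = mex{0,2} = 1
g(9) = mex{0,1} = 2
g(10) = mex{0,1,2} = 3
g(11) = mex{0,1,3} = 2
The P-positions (g = 0) in 0..11 are 0, 2, 5, 7.

0, 2, 5, 7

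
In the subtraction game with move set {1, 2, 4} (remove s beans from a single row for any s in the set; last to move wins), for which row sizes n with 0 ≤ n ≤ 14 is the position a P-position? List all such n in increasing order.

Grundy values for subtraction set {1, 2, 4}:
k:     0  1  2  3  4  5  6  7  8  9 10 11 12 13 14
g(k):  0  1  2  0  1  2  0  1  2  0  1  2  0  1  2
The P-positions (g = 0) in 0..14 are 0, 3, 6, 9, 12.

0, 3, 6, 9, 12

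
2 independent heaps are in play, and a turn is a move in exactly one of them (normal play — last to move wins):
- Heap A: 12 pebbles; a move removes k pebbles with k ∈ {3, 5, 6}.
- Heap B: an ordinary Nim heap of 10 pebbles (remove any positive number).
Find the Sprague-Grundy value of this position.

Grundy values for heap A (subtraction set {3, 5, 6}):
k:     0  1  2  3  4  5  6  7  8  9 10 11 12
g(k):  0  0  0  1  1  1  2  2  2  0  0  0  1
So g(12) = 1.
Heap B is a plain Nim heap of size 10, so its Grundy value is 10.
By the Sprague-Grundy theorem, the Grundy value of a sum of independent games is the XOR of the component values.
Combined value = 1 XOR 10 = 11.

11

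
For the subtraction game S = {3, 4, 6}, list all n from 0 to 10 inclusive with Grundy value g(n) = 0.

0, 1, 2, 9, 10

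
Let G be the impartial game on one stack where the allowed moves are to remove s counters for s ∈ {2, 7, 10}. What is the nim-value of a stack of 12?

Compute g(0), g(1), … for moves {2, 7, 10}:
k:     0  1  2  3  4  5  6  7  8  9 10 11 12
g(k):  0  0  1  1  0  0  1  1  2  0  3  1  2
So g(12) = 2.

2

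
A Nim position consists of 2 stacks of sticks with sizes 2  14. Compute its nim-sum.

Compute the nim-sum pairwise:
2 ^ 14 = 12

12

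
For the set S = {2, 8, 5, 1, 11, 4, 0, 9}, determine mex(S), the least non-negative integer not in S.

The values 0, 1, 2 are all present; 3 is the first non-negative integer missing from the set.

3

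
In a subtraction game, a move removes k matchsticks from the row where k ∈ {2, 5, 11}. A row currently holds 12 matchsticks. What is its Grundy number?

2

Grundy values for subtraction set {2, 5, 11}:
k:     0  1  2  3  4  5  6  7  8  9 10 11 12
g(k):  0  0  1  1  0  2  1  0  0  1  1  2  2
So g(12) = 2.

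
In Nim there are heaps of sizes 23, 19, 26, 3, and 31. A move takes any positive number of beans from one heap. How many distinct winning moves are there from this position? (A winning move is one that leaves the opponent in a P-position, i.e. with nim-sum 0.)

In binary:
  10111  (23)
  10011  (19)
  11010  (26)
  00011  (3)
  11111  (31)
  -----
  00010  (2)
The overall nim-sum is X = 2. A heap of size p has a winning move iff p XOR X < p (reduce it to p XOR X).
  23: 23 XOR 2 = 21 < 23 — winning move (to 21).
  19: 19 XOR 2 = 17 < 19 — winning move (to 17).
  26: 26 XOR 2 = 24 < 26 — winning move (to 24).
  3: 3 XOR 2 = 1 < 3 — winning move (to 1).
  31: 31 XOR 2 = 29 < 31 — winning move (to 29).
That gives 5 winning moves.

5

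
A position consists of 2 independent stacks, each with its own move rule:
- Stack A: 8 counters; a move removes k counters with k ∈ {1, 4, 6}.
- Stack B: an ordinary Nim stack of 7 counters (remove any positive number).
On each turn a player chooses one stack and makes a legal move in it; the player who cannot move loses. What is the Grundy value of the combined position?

Grundy values for stack A (subtraction set {1, 4, 6}):
k:     0  1  2  3  4  5  6  7  8
g(k):  0  1  0  1  2  0  1  0  1
So g(8) = 1.
Stack B is a plain Nim stack of size 7, so its Grundy value is 7.
The value of a disjunctive sum is the nim-sum of the parts.
Combined value = 1 XOR 7 = 6.

6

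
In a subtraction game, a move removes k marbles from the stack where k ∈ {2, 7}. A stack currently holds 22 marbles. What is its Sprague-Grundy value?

Build the Grundy sequence with g(k) = mex{g(k−s) : s ∈ {2, 7}, s ≤ k}:
k:     0  1  2  3  4  5  6  7  8  9 10 11 12 13 14 15 16 17 18 19 20 21 22
g(k):  0  0  1  1  0  0  1  1  2  0  0  1  1  0  0  1  1  2  0  0  1  1  0
So g(22) = 0.

0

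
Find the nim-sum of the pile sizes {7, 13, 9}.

3

Nim-sum: 7 ^ 13 ^ 9 = 3.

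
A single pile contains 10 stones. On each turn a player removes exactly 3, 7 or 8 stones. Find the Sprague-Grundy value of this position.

Compute g(0), g(1), … for moves {3, 7, 8}:
k:     0  1  2  3  4  5  6  7  8  9 10
g(k):  0  0  0  1  1  1  0  2  2  1  3
So g(10) = 3.

3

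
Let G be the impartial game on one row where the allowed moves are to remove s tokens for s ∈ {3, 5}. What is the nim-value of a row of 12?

Grundy values for subtraction set {3, 5}:
k:     0  1  2  3  4  5  6  7  8  9 10 11 12
g(k):  0  0  0  1  1  1  2  2  0  0  0  1  1
So g(12) = 1.

1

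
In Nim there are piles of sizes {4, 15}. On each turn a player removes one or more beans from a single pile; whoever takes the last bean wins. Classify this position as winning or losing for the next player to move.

Winning position

Compute the nim-sum pairwise:
4 ^ 15 = 11
The nim-sum is 11 ≠ 0, so this is an N-position: the player to move can win.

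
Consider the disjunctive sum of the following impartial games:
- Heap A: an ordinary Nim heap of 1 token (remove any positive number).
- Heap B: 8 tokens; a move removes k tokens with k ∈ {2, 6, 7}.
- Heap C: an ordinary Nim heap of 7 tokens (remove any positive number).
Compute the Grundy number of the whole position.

Heap A is a plain Nim heap of size 1, so its Grundy value is 1.
Build the Grundy sequence for heap B with g(k) = mex{g(k−s) : s ∈ {2, 6, 7}, s ≤ k}:
g(0) = mex{} = 0
g(1) = mex{} = 0
g(2) = mex{0} = 1
g(3) = mex{0} = 1
g(4) = mex{1} = 0
g(5) = mex{1} = 0
g(6) = mex{0} = 1
g(7) = mex{0} = 1
g(8) = mex{0,1} = 2
So g(8) = 2.
Heap C is a plain Nim heap of size 7, so its Grundy value is 7.
By the Sprague-Grundy theorem, the Grundy value of a sum of independent games is the XOR of the component values.
Combined value = 1 XOR 2 XOR 7 = 4.

4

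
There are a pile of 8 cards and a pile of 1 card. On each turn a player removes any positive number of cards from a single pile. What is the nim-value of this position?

In binary:
  1000  (8)
  0001  (1)
  ----
  1001  (9)

9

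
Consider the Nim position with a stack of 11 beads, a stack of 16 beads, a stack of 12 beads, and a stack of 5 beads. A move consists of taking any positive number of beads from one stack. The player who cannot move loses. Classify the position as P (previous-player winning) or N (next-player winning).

N-position

Write each in binary and XOR column by column:
  01011  (11)
  10000  (16)
  01100  (12)
  00101  (5)
  -----
  10010  (18)
The nim-sum is 18 ≠ 0, so this is an N-position: the player to move can win.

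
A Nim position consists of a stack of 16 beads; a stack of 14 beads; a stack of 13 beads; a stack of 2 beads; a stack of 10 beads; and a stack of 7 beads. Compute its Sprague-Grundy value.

28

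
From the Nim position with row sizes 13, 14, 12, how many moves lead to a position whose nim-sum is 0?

3

Write each in binary and XOR column by column:
  1101  (13)
  1110  (14)
  1100  (12)
  ----
  1111  (15)
The overall nim-sum is X = 15. A row of size p has a winning move iff p XOR X < p (reduce it to p XOR X).
  13: 13 XOR 15 = 2 < 13 — winning move (to 2).
  14: 14 XOR 15 = 1 < 14 — winning move (to 1).
  12: 12 XOR 15 = 3 < 12 — winning move (to 3).
That gives 3 winning moves.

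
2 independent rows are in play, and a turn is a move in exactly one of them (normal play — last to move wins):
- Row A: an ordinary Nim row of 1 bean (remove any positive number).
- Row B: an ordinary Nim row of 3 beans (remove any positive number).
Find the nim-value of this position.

Row A is a plain Nim row of size 1, so its Grundy value is 1.
Row B is a plain Nim row of size 3, so its Grundy value is 3.
By the Sprague-Grundy theorem, the Grundy value of a sum of independent games is the XOR of the component values.
Combined value = 1 ⊕ 3 = 2.

2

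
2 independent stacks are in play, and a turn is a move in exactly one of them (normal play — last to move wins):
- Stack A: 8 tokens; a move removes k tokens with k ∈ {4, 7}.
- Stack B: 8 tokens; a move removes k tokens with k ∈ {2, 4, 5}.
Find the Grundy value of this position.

2

Build the Grundy sequence for stack A with g(k) = mex{g(k−s) : s ∈ {4, 7}, s ≤ k}:
g(0) = mex{} = 0
g(1) = mex{} = 0
g(2) = mex{} = 0
g(3) = mex{} = 0
g(4) = mex{0} = 1
g(5) = mex{0} = 1
g(6) = mex{0} = 1
g(7) = mex{0} = 1
g(8) = mex{0,1} = 2
So g(8) = 2.
For stack B, compute g(0), g(1), … with moves {2, 4, 5}:
k:     0  1  2  3  4  5  6  7  8
g(k):  0  0  1  1  2  2  3  0  0
So g(8) = 0.
The value of a disjunctive sum is the nim-sum of the parts.
Combined value = 2 XOR 0 = 2.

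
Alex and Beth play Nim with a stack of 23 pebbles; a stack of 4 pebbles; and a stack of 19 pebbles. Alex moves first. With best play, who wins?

Compute the nim-sum pairwise:
23 ^ 4 = 19
19 ^ 19 = 0
The nim-sum is 0, so this is a P-position: the player to move is in a losing position under optimal play; Alex is about to move from it and so loses — Beth wins.

Beth wins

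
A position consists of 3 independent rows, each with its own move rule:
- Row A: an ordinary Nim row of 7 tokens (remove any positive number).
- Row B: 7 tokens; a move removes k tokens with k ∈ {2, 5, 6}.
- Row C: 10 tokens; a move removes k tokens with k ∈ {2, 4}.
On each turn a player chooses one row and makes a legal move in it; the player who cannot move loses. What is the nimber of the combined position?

Row A is a plain Nim row of size 7, so its Grundy value is 7.
Grundy values for row B (subtraction set {2, 5, 6}):
k:     0  1  2  3  4  5  6  7
g(k):  0  0  1  1  0  2  1  3
So g(7) = 3.
Grundy values for row C (subtraction set {2, 4}):
g(0) = mex{} = 0
g(1) = mex{} = 0
g(2) = mex{0} = 1
g(3) = mex{0} = 1
g(4) = mex{0,1} = 2
g(5) = mex{0,1} = 2
g(6) = mex{1,2} = 0
g(7) = mex{1,2} = 0
g(8) = mex{0,2} = 1
g(9) = mex{0,2} = 1
g(10) = mex{0,1} = 2
So g(10) = 2.
By the Sprague-Grundy theorem, the Grundy value of a sum of independent games is the XOR of the component values.
Combined value = 7 XOR 3 XOR 2 = 6.

6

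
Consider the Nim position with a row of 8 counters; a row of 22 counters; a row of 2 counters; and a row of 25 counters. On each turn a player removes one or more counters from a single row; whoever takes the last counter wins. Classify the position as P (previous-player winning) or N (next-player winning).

N-position

Compute the nim-sum pairwise:
8 ^ 22 = 30
30 ^ 2 = 28
28 ^ 25 = 5
The nim-sum is 5 ≠ 0, so this is an N-position: the player to move can win.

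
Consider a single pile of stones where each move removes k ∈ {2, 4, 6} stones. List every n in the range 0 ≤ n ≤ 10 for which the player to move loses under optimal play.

Grundy values for subtraction set {2, 4, 6}:
g(0) = mex{} = 0
g(1) = mex{} = 0
g(2) = mex{0} = 1
g(3) = mex{0} = 1
g(4) = mex{0,1} = 2
g(5) = mex{0,1} = 2
g(6) = mex{0,1,2} = 3
g(7) = mex{0,1,2} = 3
g(8) = mex{1,2,3} = 0
g(9) = mex{1,2,3} = 0
g(10) = mex{0,2,3} = 1
The P-positions (g = 0) in 0..10 are 0, 1, 8, 9.

0, 1, 8, 9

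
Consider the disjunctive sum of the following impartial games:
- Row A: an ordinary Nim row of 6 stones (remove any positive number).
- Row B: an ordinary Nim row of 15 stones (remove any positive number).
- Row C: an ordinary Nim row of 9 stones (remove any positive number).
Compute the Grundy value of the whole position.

Row A is a plain Nim row of size 6, so its Grundy value is 6.
Row B is a plain Nim row of size 15, so its Grundy value is 15.
Row C is a plain Nim row of size 9, so its Grundy value is 9.
The value of a disjunctive sum is the nim-sum of the parts.
Combined value = 6 ⊕ 15 ⊕ 9 = 0.

0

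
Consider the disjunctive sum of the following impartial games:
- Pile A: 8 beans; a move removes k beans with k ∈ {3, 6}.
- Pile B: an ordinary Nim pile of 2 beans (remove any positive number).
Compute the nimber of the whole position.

For pile A, compute g(0), g(1), … with moves {3, 6}:
g(0) = mex{} = 0
g(1) = mex{} = 0
g(2) = mex{} = 0
g(3) = mex{0} = 1
g(4) = mex{0} = 1
g(5) = mex{0} = 1
g(6) = mex{0,1} = 2
g(7) = mex{0,1} = 2
g(8) = mex{0,1} = 2
So g(8) = 2.
Pile B is a plain Nim pile of size 2, so its Grundy value is 2.
By the Sprague-Grundy theorem, the Grundy value of a sum of independent games is the XOR of the component values.
Combined value = 2 ⊕ 2 = 0.

0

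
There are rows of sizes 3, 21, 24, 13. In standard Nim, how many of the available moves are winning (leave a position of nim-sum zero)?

1

In binary:
  00011  (3)
  10101  (21)
  11000  (24)
  01101  (13)
  -----
  00011  (3)
The overall nim-sum is X = 3. A row of size p has a winning move iff p XOR X < p (reduce it to p XOR X).
  3: 3 XOR 3 = 0 < 3 — winning move (to 0).
  21: 21 XOR 3 = 22 ≥ 21 — no move.
  24: 24 XOR 3 = 27 ≥ 24 — no move.
  13: 13 XOR 3 = 14 ≥ 13 — no move.
That gives 1 winning move.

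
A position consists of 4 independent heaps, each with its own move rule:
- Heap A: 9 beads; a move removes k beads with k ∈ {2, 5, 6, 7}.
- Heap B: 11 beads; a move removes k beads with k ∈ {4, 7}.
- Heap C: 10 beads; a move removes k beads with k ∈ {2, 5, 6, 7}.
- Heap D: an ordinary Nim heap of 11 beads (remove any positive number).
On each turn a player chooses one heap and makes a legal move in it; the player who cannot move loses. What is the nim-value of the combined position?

Build the Grundy sequence for heap A with g(k) = mex{g(k−s) : s ∈ {2, 5, 6, 7}, s ≤ k}:
k:     0  1  2  3  4  5  6  7  8  9
g(k):  0  0  1  1  0  2  1  3  2  2
So g(9) = 2.
For heap B, compute g(0), g(1), … with moves {4, 7}:
g(0) = mex{} = 0
g(1) = mex{} = 0
g(2) = mex{} = 0
g(3) = mex{} = 0
g(4) = mex{0} = 1
g(5) = mex{0} = 1
g(6) = mex{0} = 1
g(7) = mex{0} = 1
g(8) = mex{0,1} = 2
g(9) = mex{0,1} = 2
g(10) = mex{0,1} = 2
g(11) = mex{1} = 0
So g(11) = 0.
Build the Grundy sequence for heap C with g(k) = mex{g(k−s) : s ∈ {2, 5, 6, 7}, s ≤ k}:
k:     0  1  2  3  4  5  6  7  8  9 10
g(k):  0  0  1  1  0  2  1  3  2  2  3
So g(10) = 3.
Heap D is a plain Nim heap of size 11, so its Grundy value is 11.
The value of a disjunctive sum is the nim-sum of the parts.
Combined value = 2 ⊕ 0 ⊕ 3 ⊕ 11 = 10.

10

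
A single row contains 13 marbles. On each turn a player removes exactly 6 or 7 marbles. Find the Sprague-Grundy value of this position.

0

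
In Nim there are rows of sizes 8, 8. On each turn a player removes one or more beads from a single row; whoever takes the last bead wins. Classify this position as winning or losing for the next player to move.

Losing position

Compute the nim-sum pairwise:
8 ^ 8 = 0
The nim-sum is 0, so this is a P-position: the player to move is in a losing position under optimal play.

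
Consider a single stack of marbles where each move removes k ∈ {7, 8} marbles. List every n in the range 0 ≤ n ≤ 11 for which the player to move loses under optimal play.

0, 1, 2, 3, 4, 5, 6

Build the Grundy sequence with g(k) = mex{g(k−s) : s ∈ {7, 8}, s ≤ k}:
k:     0  1  2  3  4  5  6  7  8  9 10 11
g(k):  0  0  0  0  0  0  0  1  1  1  1  1
The P-positions (g = 0) in 0..11 are 0, 1, 2, 3, 4, 5, 6.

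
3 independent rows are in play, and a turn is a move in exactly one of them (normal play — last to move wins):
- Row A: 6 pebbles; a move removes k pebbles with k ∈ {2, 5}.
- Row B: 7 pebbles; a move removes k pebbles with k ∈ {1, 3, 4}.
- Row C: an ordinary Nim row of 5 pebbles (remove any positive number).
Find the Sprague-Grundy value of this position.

4

Grundy values for row A (subtraction set {2, 5}):
k:     0  1  2  3  4  5  6
g(k):  0  0  1  1  0  2  1
So g(6) = 1.
Build the Grundy sequence for row B with g(k) = mex{g(k−s) : s ∈ {1, 3, 4}, s ≤ k}:
k:     0  1  2  3  4  5  6  7
g(k):  0  1  0  1  2  3  2  0
So g(7) = 0.
Row C is a plain Nim row of size 5, so its Grundy value is 5.
The value of a disjunctive sum is the nim-sum of the parts.
Combined value = 1 XOR 0 XOR 5 = 4.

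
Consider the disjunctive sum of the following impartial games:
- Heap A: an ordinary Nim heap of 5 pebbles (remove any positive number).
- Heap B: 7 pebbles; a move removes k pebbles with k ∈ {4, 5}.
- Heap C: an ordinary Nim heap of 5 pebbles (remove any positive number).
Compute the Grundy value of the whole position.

1

Heap A is a plain Nim heap of size 5, so its Grundy value is 5.
Grundy values for heap B (subtraction set {4, 5}):
k:     0  1  2  3  4  5  6  7
g(k):  0  0  0  0  1  1  1  1
So g(7) = 1.
Heap C is a plain Nim heap of size 5, so its Grundy value is 5.
The value of a disjunctive sum is the nim-sum of the parts.
Combined value = 5 XOR 1 XOR 5 = 1.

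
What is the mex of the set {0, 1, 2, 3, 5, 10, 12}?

4

The values 0, 1, 2, 3 are all present; 4 is the first non-negative integer missing from the set.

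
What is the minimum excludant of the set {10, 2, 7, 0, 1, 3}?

The values 0, 1, 2, 3 are all present; 4 is the first non-negative integer missing from the set.

4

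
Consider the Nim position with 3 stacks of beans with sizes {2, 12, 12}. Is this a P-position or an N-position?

N-position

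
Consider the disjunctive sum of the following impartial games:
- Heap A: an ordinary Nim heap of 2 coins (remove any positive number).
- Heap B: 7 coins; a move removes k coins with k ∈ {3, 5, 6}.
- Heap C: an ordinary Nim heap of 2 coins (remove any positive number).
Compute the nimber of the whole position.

2

Heap A is a plain Nim heap of size 2, so its Grundy value is 2.
Build the Grundy sequence for heap B with g(k) = mex{g(k−s) : s ∈ {3, 5, 6}, s ≤ k}:
g(0) = mex{} = 0
g(1) = mex{} = 0
g(2) = mex{} = 0
g(3) = mex{0} = 1
g(4) = mex{0} = 1
g(5) = mex{0} = 1
g(6) = mex{0,1} = 2
g(7) = mex{0,1} = 2
So g(7) = 2.
Heap C is a plain Nim heap of size 2, so its Grundy value is 2.
The value of a disjunctive sum is the nim-sum of the parts.
Combined value = 2 XOR 2 XOR 2 = 2.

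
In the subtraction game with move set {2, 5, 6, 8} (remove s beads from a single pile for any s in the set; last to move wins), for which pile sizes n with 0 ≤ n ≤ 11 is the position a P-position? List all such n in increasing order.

0, 1, 4, 11

Compute g(0), g(1), … for moves {2, 5, 6, 8}:
g(0) = mex{} = 0
g(1) = mex{} = 0
g(2) = mex{0} = 1
g(3) = mex{0} = 1
g(4) = mex{1} = 0
g(5) = mex{0,1} = 2
g(6) = mex{0} = 1
g(7) = mex{0,1,2} = 3
g(8) = mex{0,1} = 2
g(9) = mex{0,1,3} = 2
g(10) = mex{0,1,2} = 3
g(11) = mex{1,2} = 0
The P-positions (g = 0) in 0..11 are 0, 1, 4, 11.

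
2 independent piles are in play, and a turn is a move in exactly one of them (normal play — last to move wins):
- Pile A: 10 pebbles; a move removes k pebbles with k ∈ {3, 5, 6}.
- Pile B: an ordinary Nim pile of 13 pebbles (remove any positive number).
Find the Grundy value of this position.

13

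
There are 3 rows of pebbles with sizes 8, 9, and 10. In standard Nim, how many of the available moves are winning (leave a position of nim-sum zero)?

3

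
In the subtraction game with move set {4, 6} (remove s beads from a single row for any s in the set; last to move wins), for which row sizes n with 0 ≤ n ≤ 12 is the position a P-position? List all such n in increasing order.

0, 1, 2, 3, 10, 11, 12

Compute g(0), g(1), … for moves {4, 6}:
k:     0  1  2  3  4  5  6  7  8  9 10 11 12
g(k):  0  0  0  0  1  1  1  1  2  2  0  0  0
The P-positions (g = 0) in 0..12 are 0, 1, 2, 3, 10, 11, 12.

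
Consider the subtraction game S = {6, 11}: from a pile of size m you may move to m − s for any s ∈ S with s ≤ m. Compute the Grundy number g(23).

Compute g(0), g(1), … for moves {6, 11}:
k:     0  1  2  3  4  5  6  7  8  9 10 11 12 13 14 15 16 17 18 19 20 21 22 23
g(k):  0  0  0  0  0  0  1  1  1  1  1  1  2  2  2  2  2  0  0  0  0  0  0  1
So g(23) = 1.

1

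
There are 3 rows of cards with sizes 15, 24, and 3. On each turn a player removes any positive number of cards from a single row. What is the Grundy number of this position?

20

Nim-sum: 15 ⊕ 24 ⊕ 3 = 20.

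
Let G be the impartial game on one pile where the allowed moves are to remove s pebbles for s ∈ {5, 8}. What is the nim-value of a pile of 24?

Grundy values for subtraction set {5, 8}:
k:     0  1  2  3  4  5  6  7  8  9 10 11 12 13 14 15 16 17 18 19 20 21 22 23 24
g(k):  0  0  0  0  0  1  1  1  1  1  2  2  2  0  0  0  0  0  1  1  1  1  1  2  2
So g(24) = 2.

2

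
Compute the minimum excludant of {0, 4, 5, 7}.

1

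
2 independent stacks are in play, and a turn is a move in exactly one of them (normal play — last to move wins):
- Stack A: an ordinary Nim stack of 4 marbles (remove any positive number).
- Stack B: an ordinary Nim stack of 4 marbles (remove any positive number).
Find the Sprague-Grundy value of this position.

0

Stack A is a plain Nim stack of size 4, so its Grundy value is 4.
Stack B is a plain Nim stack of size 4, so its Grundy value is 4.
The value of a disjunctive sum is the nim-sum of the parts.
Combined value = 4 ⊕ 4 = 0.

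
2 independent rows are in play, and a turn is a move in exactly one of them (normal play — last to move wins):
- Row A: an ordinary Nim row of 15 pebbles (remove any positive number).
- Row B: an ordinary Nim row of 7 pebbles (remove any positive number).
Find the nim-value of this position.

8

Row A is a plain Nim row of size 15, so its Grundy value is 15.
Row B is a plain Nim row of size 7, so its Grundy value is 7.
By the Sprague-Grundy theorem, the Grundy value of a sum of independent games is the XOR of the component values.
Combined value = 15 ⊕ 7 = 8.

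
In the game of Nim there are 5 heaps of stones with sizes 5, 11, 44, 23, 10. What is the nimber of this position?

63

Compute the nim-sum pairwise:
5 ^ 11 = 14
14 ^ 44 = 34
34 ^ 23 = 53
53 ^ 10 = 63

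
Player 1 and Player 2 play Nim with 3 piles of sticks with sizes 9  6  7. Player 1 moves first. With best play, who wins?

Player 1 wins

Nim-sum: 9 ⊕ 6 ⊕ 7 = 8.
The nim-sum is 8 ≠ 0, so this is an N-position: the player to move can win; Player 1 has a winning move.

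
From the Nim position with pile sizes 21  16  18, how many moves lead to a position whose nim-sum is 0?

3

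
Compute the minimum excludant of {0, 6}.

1

0 is in the set but 1 is not, so the mex is 1.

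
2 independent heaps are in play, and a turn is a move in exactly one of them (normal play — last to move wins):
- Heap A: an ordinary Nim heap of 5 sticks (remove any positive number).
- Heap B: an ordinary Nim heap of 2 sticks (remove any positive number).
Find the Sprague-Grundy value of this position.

7

Heap A is a plain Nim heap of size 5, so its Grundy value is 5.
Heap B is a plain Nim heap of size 2, so its Grundy value is 2.
By the Sprague-Grundy theorem, the Grundy value of a sum of independent games is the XOR of the component values.
Combined value = 5 ⊕ 2 = 7.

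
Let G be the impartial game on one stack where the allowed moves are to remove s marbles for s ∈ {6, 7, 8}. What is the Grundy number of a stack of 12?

2

Compute g(0), g(1), … for moves {6, 7, 8}:
k:     0  1  2  3  4  5  6  7  8  9 10 11 12
g(k):  0  0  0  0  0  0  1  1  1  1  1  1  2
So g(12) = 2.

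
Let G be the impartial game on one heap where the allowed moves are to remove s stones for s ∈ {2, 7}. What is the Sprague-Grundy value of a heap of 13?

Build the Grundy sequence with g(k) = mex{g(k−s) : s ∈ {2, 7}, s ≤ k}:
k:     0  1  2  3  4  5  6  7  8  9 10 11 12 13
g(k):  0  0  1  1  0  0  1  1  2  0  0  1  1  0
So g(13) = 0.

0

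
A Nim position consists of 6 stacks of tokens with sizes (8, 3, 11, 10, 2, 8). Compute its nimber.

0

In binary:
  1000  (8)
  0011  (3)
  1011  (11)
  1010  (10)
  0010  (2)
  1000  (8)
  ----
  0000  (0)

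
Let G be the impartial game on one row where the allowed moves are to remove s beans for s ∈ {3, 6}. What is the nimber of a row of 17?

2

Compute g(0), g(1), … for moves {3, 6}:
k:     0  1  2  3  4  5  6  7  8  9 10 11 12 13 14 15 16 17
g(k):  0  0  0  1  1  1  2  2  2  0  0  0  1  1  1  2  2  2
So g(17) = 2.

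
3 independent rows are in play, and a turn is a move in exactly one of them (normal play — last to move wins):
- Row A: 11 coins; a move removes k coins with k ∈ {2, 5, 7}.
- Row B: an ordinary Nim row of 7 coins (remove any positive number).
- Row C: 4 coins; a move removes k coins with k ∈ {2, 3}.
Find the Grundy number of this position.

Grundy values for row A (subtraction set {2, 5, 7}):
g(0) = mex{} = 0
g(1) = mex{} = 0
g(2) = mex{0} = 1
g(3) = mex{0} = 1
g(4) = mex{1} = 0
g(5) = mex{0,1} = 2
g(6) = mex{0} = 1
g(7) = mex{0,1,2} = 3
g(8) = mex{0,1} = 2
g(9) = mex{0,1,3} = 2
g(10) = mex{1,2} = 0
g(11) = mex{0,1,2} = 3
So g(11) = 3.
Row B is a plain Nim row of size 7, so its Grundy value is 7.
Grundy values for row C (subtraction set {2, 3}):
k:     0  1  2  3  4
g(k):  0  0  1  1  2
So g(4) = 2.
The value of a disjunctive sum is the nim-sum of the parts.
Combined value = 3 ⊕ 7 ⊕ 2 = 6.

6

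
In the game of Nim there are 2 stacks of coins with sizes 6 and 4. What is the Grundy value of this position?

2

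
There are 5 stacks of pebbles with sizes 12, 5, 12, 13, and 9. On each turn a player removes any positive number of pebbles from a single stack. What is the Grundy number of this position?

Compute the nim-sum pairwise:
12 ^ 5 = 9
9 ^ 12 = 5
5 ^ 13 = 8
8 ^ 9 = 1

1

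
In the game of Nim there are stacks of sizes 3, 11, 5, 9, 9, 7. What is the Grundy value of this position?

10

Nim-sum: 3 XOR 11 XOR 5 XOR 9 XOR 9 XOR 7 = 10.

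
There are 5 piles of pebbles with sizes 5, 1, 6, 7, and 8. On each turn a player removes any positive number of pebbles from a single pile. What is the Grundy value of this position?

Compute the nim-sum pairwise:
5 XOR 1 = 4
4 XOR 6 = 2
2 XOR 7 = 5
5 XOR 8 = 13

13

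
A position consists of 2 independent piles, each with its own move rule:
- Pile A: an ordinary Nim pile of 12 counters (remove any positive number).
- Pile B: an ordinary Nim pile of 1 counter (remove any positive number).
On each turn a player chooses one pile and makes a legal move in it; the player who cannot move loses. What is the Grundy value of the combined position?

Pile A is a plain Nim pile of size 12, so its Grundy value is 12.
Pile B is a plain Nim pile of size 1, so its Grundy value is 1.
By the Sprague-Grundy theorem, the Grundy value of a sum of independent games is the XOR of the component values.
Combined value = 12 XOR 1 = 13.

13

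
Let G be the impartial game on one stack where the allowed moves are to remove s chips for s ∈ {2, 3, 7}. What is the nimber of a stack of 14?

2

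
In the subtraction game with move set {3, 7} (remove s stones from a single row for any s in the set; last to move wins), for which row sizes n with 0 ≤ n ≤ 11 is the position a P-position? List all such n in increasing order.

0, 1, 2, 6, 10, 11

Build the Grundy sequence with g(k) = mex{g(k−s) : s ∈ {3, 7}, s ≤ k}:
k:     0  1  2  3  4  5  6  7  8  9 10 11
g(k):  0  0  0  1  1  1  0  2  2  1  0  0
The P-positions (g = 0) in 0..11 are 0, 1, 2, 6, 10, 11.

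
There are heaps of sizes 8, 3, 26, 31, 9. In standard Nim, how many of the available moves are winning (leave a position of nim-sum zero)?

Write each in binary and XOR column by column:
  01000  (8)
  00011  (3)
  11010  (26)
  11111  (31)
  01001  (9)
  -----
  00111  (7)
The overall nim-sum is X = 7. A heap of size p has a winning move iff p XOR X < p (reduce it to p XOR X).
  8: 8 XOR 7 = 15 ≥ 8 — no move.
  3: 3 XOR 7 = 4 ≥ 3 — no move.
  26: 26 XOR 7 = 29 ≥ 26 — no move.
  31: 31 XOR 7 = 24 < 31 — winning move (to 24).
  9: 9 XOR 7 = 14 ≥ 9 — no move.
That gives 1 winning move.

1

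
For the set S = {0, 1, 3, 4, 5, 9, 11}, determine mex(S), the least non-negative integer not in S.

2

The values 0, 1 are all present; 2 is the first non-negative integer missing from the set.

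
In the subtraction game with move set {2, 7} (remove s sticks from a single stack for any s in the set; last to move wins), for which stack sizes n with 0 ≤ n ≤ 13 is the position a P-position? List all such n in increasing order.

0, 1, 4, 5, 9, 10, 13

Grundy values for subtraction set {2, 7}:
g(0) = mex{} = 0
g(1) = mex{} = 0
g(2) = mex{0} = 1
g(3) = mex{0} = 1
g(4) = mex{1} = 0
g(5) = mex{1} = 0
g(6) = mex{0} = 1
g(7) = mex{0} = 1
g(8) = mex{0,1} = 2
g(9) = mex{1} = 0
g(10) = mex{1,2} = 0
g(11) = mex{0} = 1
g(12) = mex{0} = 1
g(13) = mex{1} = 0
The P-positions (g = 0) in 0..13 are 0, 1, 4, 5, 9, 10, 13.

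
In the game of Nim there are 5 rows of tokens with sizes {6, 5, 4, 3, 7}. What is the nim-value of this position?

Bitwise XOR of the heap sizes:
  110  (6)
  101  (5)
  100  (4)
  011  (3)
  111  (7)
  ---
  011  (3)

3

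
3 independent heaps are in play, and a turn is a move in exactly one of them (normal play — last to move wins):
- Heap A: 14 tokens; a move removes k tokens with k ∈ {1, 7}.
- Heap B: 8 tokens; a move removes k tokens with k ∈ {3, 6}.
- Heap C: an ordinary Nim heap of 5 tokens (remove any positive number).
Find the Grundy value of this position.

7

Build the Grundy sequence for heap A with g(k) = mex{g(k−s) : s ∈ {1, 7}, s ≤ k}:
k:     0  1  2  3  4  5  6  7  8  9 10 11 12 13 14
g(k):  0  1  0  1  0  1  0  1  0  1  0  1  0  1  0
So g(14) = 0.
For heap B, compute g(0), g(1), … with moves {3, 6}:
k:     0  1  2  3  4  5  6  7  8
g(k):  0  0  0  1  1  1  2  2  2
So g(8) = 2.
Heap C is a plain Nim heap of size 5, so its Grundy value is 5.
The value of a disjunctive sum is the nim-sum of the parts.
Combined value = 0 XOR 2 XOR 5 = 7.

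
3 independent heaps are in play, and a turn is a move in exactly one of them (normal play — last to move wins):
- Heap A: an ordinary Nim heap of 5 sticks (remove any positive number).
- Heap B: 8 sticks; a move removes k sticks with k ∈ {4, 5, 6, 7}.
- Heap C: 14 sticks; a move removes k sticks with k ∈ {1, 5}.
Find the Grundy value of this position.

7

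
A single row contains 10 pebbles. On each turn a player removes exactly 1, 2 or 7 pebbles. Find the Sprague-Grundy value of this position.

Build the Grundy sequence with g(k) = mex{g(k−s) : s ∈ {1, 2, 7}, s ≤ k}:
g(0) = mex{} = 0
g(1) = mex{0} = 1
g(2) = mex{0,1} = 2
g(3) = mex{1,2} = 0
g(4) = mex{0,2} = 1
g(5) = mex{0,1} = 2
g(6) = mex{1,2} = 0
g(7) = mex{0,2} = 1
g(8) = mex{0,1} = 2
g(9) = mex{1,2} = 0
g(10) = mex{0,2} = 1
So g(10) = 1.

1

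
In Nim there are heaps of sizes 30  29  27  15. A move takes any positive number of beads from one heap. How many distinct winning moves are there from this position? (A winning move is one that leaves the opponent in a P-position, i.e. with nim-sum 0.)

3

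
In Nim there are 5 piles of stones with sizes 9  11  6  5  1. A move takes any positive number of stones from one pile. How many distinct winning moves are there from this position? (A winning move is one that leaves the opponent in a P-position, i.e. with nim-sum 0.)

0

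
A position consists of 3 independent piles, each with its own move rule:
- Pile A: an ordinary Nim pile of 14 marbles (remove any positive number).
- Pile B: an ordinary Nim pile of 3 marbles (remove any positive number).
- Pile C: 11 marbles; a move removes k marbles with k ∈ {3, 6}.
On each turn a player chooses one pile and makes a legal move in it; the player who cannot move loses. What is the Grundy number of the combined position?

Pile A is a plain Nim pile of size 14, so its Grundy value is 14.
Pile B is a plain Nim pile of size 3, so its Grundy value is 3.
Grundy values for pile C (subtraction set {3, 6}):
g(0) = mex{} = 0
g(1) = mex{} = 0
g(2) = mex{} = 0
g(3) = mex{0} = 1
g(4) = mex{0} = 1
g(5) = mex{0} = 1
g(6) = mex{0,1} = 2
g(7) = mex{0,1} = 2
g(8) = mex{0,1} = 2
g(9) = mex{1,2} = 0
g(10) = mex{1,2} = 0
g(11) = mex{1,2} = 0
So g(11) = 0.
By the Sprague-Grundy theorem, the Grundy value of a sum of independent games is the XOR of the component values.
Combined value = 14 XOR 3 XOR 0 = 13.

13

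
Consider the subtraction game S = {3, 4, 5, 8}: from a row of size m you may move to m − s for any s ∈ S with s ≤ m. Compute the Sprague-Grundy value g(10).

3

Compute g(0), g(1), … for moves {3, 4, 5, 8}:
g(0) = mex{} = 0
g(1) = mex{} = 0
g(2) = mex{} = 0
g(3) = mex{0} = 1
g(4) = mex{0} = 1
g(5) = mex{0} = 1
g(6) = mex{0,1} = 2
g(7) = mex{0,1} = 2
g(8) = mex{0,1} = 2
g(9) = mex{0,1,2} = 3
g(10) = mex{0,1,2} = 3
So g(10) = 3.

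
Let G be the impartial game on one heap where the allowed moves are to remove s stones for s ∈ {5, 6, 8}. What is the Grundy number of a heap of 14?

0

Grundy values for subtraction set {5, 6, 8}:
k:     0  1  2  3  4  5  6  7  8  9 10 11 12 13 14
g(k):  0  0  0  0  0  1  1  1  1  1  2  2  2  0  0
So g(14) = 0.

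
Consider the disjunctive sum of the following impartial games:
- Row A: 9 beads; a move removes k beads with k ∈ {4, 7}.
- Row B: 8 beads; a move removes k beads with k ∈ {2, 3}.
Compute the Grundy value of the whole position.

3

Build the Grundy sequence for row A with g(k) = mex{g(k−s) : s ∈ {4, 7}, s ≤ k}:
k:     0  1  2  3  4  5  6  7  8  9
g(k):  0  0  0  0  1  1  1  1  2  2
So g(9) = 2.
For row B, compute g(0), g(1), … with moves {2, 3}:
k:     0  1  2  3  4  5  6  7  8
g(k):  0  0  1  1  2  0  0  1  1
So g(8) = 1.
The value of a disjunctive sum is the nim-sum of the parts.
Combined value = 2 XOR 1 = 3.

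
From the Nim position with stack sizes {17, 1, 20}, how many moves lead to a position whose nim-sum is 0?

Nim-sum: 17 ⊕ 1 ⊕ 20 = 4.
The overall nim-sum is X = 4. A stack of size p has a winning move iff p XOR X < p (reduce it to p XOR X).
  17: 17 XOR 4 = 21 ≥ 17 — no move.
  1: 1 XOR 4 = 5 ≥ 1 — no move.
  20: 20 XOR 4 = 16 < 20 — winning move (to 16).
That gives 1 winning move.

1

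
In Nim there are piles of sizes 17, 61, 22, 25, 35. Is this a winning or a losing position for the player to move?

Losing position

Compute the nim-sum pairwise:
17 XOR 61 = 44
44 XOR 22 = 58
58 XOR 25 = 35
35 XOR 35 = 0
The nim-sum is 0, so this is a P-position: the player to move is in a losing position under optimal play.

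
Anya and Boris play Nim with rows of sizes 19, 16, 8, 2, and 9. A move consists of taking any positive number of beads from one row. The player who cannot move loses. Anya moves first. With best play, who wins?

Write each in binary and XOR column by column:
  10011  (19)
  10000  (16)
  01000  (8)
  00010  (2)
  01001  (9)
  -----
  00000  (0)
The nim-sum is 0, so this is a P-position: the player to move is in a losing position under optimal play; Anya is about to move from it and so loses — Boris wins.

Boris wins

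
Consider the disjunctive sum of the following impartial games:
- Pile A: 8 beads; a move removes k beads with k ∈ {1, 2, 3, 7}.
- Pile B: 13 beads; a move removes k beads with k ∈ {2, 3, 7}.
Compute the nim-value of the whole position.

For pile A, compute g(0), g(1), … with moves {1, 2, 3, 7}:
g(0) = mex{} = 0
g(1) = mex{0} = 1
g(2) = mex{0,1} = 2
g(3) = mex{0,1,2} = 3
g(4) = mex{1,2,3} = 0
g(5) = mex{0,2,3} = 1
g(6) = mex{0,1,3} = 2
g(7) = mex{0,1,2} = 3
g(8) = mex{1,2,3} = 0
So g(8) = 0.
Grundy values for pile B (subtraction set {2, 3, 7}):
g(0) = mex{} = 0
g(1) = mex{} = 0
g(2) = mex{0} = 1
g(3) = mex{0} = 1
g(4) = mex{0,1} = 2
g(5) = mex{1} = 0
g(6) = mex{1,2} = 0
g(7) = mex{0,2} = 1
g(8) = mex{0} = 1
g(9) = mex{0,1} = 2
g(10) = mex{1} = 0
g(11) = mex{1,2} = 0
g(12) = mex{0,2} = 1
g(13) = mex{0} = 1
So g(13) = 1.
By the Sprague-Grundy theorem, the Grundy value of a sum of independent games is the XOR of the component values.
Combined value = 0 XOR 1 = 1.

1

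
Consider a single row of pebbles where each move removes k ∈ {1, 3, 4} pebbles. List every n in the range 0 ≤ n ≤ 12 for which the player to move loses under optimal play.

0, 2, 7, 9

Compute g(0), g(1), … for moves {1, 3, 4}:
g(0) = mex{} = 0
g(1) = mex{0} = 1
g(2) = mex{1} = 0
g(3) = mex{0} = 1
g(4) = mex{0,1} = 2
g(5) = mex{0,1,2} = 3
g(6) = mex{0,1,3} = 2
g(7) = mex{1,2} = 0
g(8) = mex{0,2,3} = 1
g(9) = mex{1,2,3} = 0
g(10) = mex{0,2} = 1
g(11) = mex{0,1} = 2
g(12) = mex{0,1,2} = 3
The P-positions (g = 0) in 0..12 are 0, 2, 7, 9.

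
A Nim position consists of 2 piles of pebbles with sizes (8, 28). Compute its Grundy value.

20

Compute the nim-sum pairwise:
8 ⊕ 28 = 20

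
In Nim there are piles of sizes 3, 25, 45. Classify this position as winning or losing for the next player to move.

Winning position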